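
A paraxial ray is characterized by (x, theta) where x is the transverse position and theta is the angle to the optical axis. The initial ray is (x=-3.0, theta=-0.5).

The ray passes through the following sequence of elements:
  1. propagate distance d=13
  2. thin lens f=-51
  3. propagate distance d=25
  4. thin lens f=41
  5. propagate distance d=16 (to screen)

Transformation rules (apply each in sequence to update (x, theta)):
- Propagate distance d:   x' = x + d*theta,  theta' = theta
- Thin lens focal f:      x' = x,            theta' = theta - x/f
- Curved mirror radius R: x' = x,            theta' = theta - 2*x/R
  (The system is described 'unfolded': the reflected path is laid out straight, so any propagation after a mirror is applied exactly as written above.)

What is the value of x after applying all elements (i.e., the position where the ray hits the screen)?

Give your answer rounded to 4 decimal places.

Initial: x=-3.0000 theta=-0.5000
After 1 (propagate distance d=13): x=-9.5000 theta=-0.5000
After 2 (thin lens f=-51): x=-9.5000 theta=-35/51 (≈-0.6863)
After 3 (propagate distance d=25): x=-2719/102 (≈-26.6569) theta=-35/51 (≈-0.6863)
After 4 (thin lens f=41): x=-2719/102 (≈-26.6569) theta=-151/4182 (≈-0.0361)
After 5 (propagate distance d=16 (to screen)): x=-37965/1394 (≈-27.2346) theta=-151/4182 (≈-0.0361)
Rounded to 4 decimal places: x = -27.2346

Answer: -27.2346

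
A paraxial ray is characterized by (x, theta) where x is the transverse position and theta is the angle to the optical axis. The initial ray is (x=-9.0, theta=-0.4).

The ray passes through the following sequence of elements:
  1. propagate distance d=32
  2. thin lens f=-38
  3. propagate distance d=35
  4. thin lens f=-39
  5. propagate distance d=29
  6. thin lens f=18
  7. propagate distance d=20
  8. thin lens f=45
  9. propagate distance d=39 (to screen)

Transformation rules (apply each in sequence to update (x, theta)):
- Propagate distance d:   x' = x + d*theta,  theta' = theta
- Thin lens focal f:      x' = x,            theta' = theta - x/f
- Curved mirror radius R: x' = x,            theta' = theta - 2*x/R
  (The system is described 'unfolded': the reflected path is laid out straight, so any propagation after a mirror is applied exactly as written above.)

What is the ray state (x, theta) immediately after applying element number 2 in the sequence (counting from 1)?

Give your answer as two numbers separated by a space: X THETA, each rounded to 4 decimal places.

Answer: -21.8000 -0.9737

Derivation:
Initial: x=-9.0000 theta=-0.4000
After 1 (propagate distance d=32): x=-21.8000 theta=-0.4000
After 2 (thin lens f=-38): x=-21.8000 theta=-37/38 (≈-0.9737)
Rounded to 4 decimal places: x = -21.8000, theta = -0.9737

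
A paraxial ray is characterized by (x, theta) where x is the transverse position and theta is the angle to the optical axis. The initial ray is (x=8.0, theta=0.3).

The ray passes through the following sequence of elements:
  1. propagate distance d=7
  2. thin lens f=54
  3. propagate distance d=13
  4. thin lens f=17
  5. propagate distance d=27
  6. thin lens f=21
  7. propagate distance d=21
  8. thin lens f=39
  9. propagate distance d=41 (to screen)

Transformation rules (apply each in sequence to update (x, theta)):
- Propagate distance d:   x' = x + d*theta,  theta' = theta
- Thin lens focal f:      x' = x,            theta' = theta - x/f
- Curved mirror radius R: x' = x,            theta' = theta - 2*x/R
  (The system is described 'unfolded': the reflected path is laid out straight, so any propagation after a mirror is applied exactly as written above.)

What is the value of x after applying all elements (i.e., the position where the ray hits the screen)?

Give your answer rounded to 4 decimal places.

Answer: -15.3267

Derivation:
Initial: x=8.0000 theta=0.3000
After 1 (propagate distance d=7): x=10.1000 theta=0.3000
After 2 (thin lens f=54): x=10.1000 theta=61/540 (≈0.1130)
After 3 (propagate distance d=13): x=6247/540 (≈11.5685) theta=61/540 (≈0.1130)
After 4 (thin lens f=17): x=6247/540 (≈11.5685) theta=-521/918 (≈-0.5675)
After 5 (propagate distance d=27): x=-34471/9180 (≈-3.7550) theta=-521/918 (≈-0.5675)
After 6 (thin lens f=21): x=-34471/9180 (≈-3.7550) theta=-74939/192780 (≈-0.3887)
After 7 (propagate distance d=21): x=-3647/306 (≈-11.9183) theta=-74939/192780 (≈-0.3887)
After 8 (thin lens f=39): x=-3647/306 (≈-11.9183) theta=-208337/2506140 (≈-0.0831)
After 9 (propagate distance d=41 (to screen)): x=-38410747/2506140 (≈-15.3267) theta=-208337/2506140 (≈-0.0831)
Rounded to 4 decimal places: x = -15.3267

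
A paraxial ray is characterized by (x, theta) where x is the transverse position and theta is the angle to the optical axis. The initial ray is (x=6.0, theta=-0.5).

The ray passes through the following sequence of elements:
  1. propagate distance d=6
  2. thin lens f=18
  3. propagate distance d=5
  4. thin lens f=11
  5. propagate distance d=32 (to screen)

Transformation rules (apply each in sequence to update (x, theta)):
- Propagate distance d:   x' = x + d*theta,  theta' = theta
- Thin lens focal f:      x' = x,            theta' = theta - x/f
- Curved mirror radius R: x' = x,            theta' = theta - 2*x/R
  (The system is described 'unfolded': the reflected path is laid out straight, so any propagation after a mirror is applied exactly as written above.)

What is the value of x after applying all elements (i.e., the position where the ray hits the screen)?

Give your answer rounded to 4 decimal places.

Answer: -20.6970

Derivation:
Initial: x=6.0000 theta=-0.5000
After 1 (propagate distance d=6): x=3.0000 theta=-0.5000
After 2 (thin lens f=18): x=3.0000 theta=-2/3 (≈-0.6667)
After 3 (propagate distance d=5): x=-1/3 (≈-0.3333) theta=-2/3 (≈-0.6667)
After 4 (thin lens f=11): x=-1/3 (≈-0.3333) theta=-7/11 (≈-0.6364)
After 5 (propagate distance d=32 (to screen)): x=-683/33 (≈-20.6970) theta=-7/11 (≈-0.6364)
Rounded to 4 decimal places: x = -20.6970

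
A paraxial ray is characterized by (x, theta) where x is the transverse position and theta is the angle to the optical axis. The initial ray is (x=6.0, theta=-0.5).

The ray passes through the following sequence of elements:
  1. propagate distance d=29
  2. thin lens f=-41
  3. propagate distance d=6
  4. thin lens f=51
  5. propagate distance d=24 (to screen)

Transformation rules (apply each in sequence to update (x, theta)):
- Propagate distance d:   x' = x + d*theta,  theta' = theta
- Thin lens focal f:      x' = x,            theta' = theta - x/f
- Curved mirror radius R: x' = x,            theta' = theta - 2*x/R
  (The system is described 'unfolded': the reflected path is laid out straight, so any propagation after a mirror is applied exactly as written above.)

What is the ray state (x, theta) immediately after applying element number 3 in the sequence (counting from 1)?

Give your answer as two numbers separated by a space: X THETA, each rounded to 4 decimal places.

Answer: -12.7439 -0.7073

Derivation:
Initial: x=6.0000 theta=-0.5000
After 1 (propagate distance d=29): x=-8.5000 theta=-0.5000
After 2 (thin lens f=-41): x=-8.5000 theta=-29/41 (≈-0.7073)
After 3 (propagate distance d=6): x=-1045/82 (≈-12.7439) theta=-29/41 (≈-0.7073)
Rounded to 4 decimal places: x = -12.7439, theta = -0.7073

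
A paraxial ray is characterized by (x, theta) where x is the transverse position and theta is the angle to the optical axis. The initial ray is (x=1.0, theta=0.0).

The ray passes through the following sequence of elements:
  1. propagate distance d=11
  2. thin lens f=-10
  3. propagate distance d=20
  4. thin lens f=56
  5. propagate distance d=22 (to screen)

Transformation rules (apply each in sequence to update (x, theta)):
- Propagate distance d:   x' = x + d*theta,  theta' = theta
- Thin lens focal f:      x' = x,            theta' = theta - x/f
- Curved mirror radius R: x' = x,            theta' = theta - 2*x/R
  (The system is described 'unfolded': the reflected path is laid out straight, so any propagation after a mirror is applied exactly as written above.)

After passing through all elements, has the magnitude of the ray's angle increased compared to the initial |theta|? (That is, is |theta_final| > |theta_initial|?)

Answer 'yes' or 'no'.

Answer: yes

Derivation:
Initial: x=1.0000 theta=0.0000
After 1 (propagate distance d=11): x=1.0000 theta=0.0000
After 2 (thin lens f=-10): x=1.0000 theta=0.1000
After 3 (propagate distance d=20): x=3.0000 theta=0.1000
After 4 (thin lens f=56): x=3.0000 theta=13/280 (≈0.0464)
After 5 (propagate distance d=22 (to screen)): x=563/140 (≈4.0214) theta=13/280 (≈0.0464)
|theta_initial|=0.0000 |theta_final|=13/280 (≈0.0464) -> increased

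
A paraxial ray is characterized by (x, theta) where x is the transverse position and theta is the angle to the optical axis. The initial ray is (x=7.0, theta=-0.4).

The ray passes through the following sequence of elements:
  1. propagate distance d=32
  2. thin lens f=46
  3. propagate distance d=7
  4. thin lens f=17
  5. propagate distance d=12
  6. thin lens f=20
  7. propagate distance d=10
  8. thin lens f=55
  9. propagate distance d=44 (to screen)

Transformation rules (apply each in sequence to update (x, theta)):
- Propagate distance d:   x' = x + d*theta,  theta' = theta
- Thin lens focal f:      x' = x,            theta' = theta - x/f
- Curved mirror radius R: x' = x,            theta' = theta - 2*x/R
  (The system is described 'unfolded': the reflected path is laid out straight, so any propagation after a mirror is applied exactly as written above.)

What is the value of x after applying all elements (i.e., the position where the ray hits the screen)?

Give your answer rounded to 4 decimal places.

Answer: 19.9516

Derivation:
Initial: x=7.0000 theta=-0.4000
After 1 (propagate distance d=32): x=-5.8000 theta=-0.4000
After 2 (thin lens f=46): x=-5.8000 theta=-63/230 (≈-0.2739)
After 3 (propagate distance d=7): x=-355/46 (≈-7.7174) theta=-63/230 (≈-0.2739)
After 4 (thin lens f=17): x=-355/46 (≈-7.7174) theta=352/1955 (≈0.1801)
After 5 (propagate distance d=12): x=-21727/3910 (≈-5.5568) theta=352/1955 (≈0.1801)
After 6 (thin lens f=20): x=-21727/3910 (≈-5.5568) theta=35807/78200 (≈0.4579)
After 7 (propagate distance d=10): x=-7647/7820 (≈-0.9779) theta=35807/78200 (≈0.4579)
After 8 (thin lens f=55): x=-7647/7820 (≈-0.9779) theta=409171/860200 (≈0.4757)
After 9 (propagate distance d=44 (to screen)): x=780107/39100 (≈19.9516) theta=409171/860200 (≈0.4757)
Rounded to 4 decimal places: x = 19.9516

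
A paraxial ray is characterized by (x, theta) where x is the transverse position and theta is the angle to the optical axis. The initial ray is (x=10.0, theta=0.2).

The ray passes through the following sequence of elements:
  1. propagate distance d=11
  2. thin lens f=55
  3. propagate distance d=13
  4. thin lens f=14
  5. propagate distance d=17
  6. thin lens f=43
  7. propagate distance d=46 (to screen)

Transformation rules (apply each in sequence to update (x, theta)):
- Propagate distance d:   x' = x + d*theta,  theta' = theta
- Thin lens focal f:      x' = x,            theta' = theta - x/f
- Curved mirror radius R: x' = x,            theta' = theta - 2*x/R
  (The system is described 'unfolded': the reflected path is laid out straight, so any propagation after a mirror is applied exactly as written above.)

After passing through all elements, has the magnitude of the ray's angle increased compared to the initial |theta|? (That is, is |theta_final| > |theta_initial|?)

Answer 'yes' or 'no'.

Initial: x=10.0000 theta=0.2000
After 1 (propagate distance d=11): x=12.2000 theta=0.2000
After 2 (thin lens f=55): x=12.2000 theta=-6/275 (≈-0.0218)
After 3 (propagate distance d=13): x=3277/275 (≈11.9164) theta=-6/275 (≈-0.0218)
After 4 (thin lens f=14): x=3277/275 (≈11.9164) theta=-3361/3850 (≈-0.8730)
After 5 (propagate distance d=17): x=-11259/3850 (≈-2.9244) theta=-3361/3850 (≈-0.8730)
After 6 (thin lens f=43): x=-11259/3850 (≈-2.9244) theta=-66632/82775 (≈-0.8050)
After 7 (propagate distance d=46 (to screen)): x=-6614281/165550 (≈-39.9534) theta=-66632/82775 (≈-0.8050)
|theta_initial|=0.2000 |theta_final|=66632/82775 (≈0.8050) -> increased

Answer: yes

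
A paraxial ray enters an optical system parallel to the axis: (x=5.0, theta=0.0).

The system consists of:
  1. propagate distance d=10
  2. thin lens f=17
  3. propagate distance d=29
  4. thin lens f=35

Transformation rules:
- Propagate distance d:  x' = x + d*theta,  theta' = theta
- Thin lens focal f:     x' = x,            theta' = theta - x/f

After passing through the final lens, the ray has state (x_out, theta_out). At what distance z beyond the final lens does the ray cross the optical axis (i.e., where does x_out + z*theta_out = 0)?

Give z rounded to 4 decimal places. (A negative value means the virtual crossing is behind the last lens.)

Initial: x=5.0000 theta=0.0000
After 1 (propagate distance d=10): x=5.0000 theta=0.0000
After 2 (thin lens f=17): x=5.0000 theta=-5/17 (≈-0.2941)
After 3 (propagate distance d=29): x=-60/17 (≈-3.5294) theta=-5/17 (≈-0.2941)
After 4 (thin lens f=35): x=-60/17 (≈-3.5294) theta=-23/119 (≈-0.1933)
z_focus = -x_out/theta_out = -(-60/17)/(-23/119) = -420/23 ≈ -18.2609
Rounded to 4 decimal places: z = -18.2609

Answer: -18.2609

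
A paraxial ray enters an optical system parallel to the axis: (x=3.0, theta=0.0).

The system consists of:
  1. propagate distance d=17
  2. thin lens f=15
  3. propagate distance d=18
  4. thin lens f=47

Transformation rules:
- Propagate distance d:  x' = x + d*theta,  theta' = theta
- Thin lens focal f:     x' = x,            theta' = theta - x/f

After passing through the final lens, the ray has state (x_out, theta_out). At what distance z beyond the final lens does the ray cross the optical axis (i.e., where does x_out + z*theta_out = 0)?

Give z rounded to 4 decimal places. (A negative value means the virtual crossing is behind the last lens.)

Answer: -3.2045

Derivation:
Initial: x=3.0000 theta=0.0000
After 1 (propagate distance d=17): x=3.0000 theta=0.0000
After 2 (thin lens f=15): x=3.0000 theta=-0.2000
After 3 (propagate distance d=18): x=-0.6000 theta=-0.2000
After 4 (thin lens f=47): x=-0.6000 theta=-44/235 (≈-0.1872)
z_focus = -x_out/theta_out = -(-0.6000)/(-44/235) = -141/44 ≈ -3.2045
Rounded to 4 decimal places: z = -3.2045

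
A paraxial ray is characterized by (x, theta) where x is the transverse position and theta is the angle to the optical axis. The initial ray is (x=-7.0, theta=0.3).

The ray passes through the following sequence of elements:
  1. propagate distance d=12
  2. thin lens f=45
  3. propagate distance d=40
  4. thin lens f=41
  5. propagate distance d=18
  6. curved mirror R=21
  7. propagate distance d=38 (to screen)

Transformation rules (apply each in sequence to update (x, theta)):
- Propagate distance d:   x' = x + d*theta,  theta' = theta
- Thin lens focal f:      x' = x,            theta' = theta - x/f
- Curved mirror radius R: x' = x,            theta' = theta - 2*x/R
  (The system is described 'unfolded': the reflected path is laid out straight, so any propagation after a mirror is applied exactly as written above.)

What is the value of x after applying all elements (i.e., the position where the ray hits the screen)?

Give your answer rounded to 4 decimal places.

Initial: x=-7.0000 theta=0.3000
After 1 (propagate distance d=12): x=-3.4000 theta=0.3000
After 2 (thin lens f=45): x=-3.4000 theta=169/450 (≈0.3756)
After 3 (propagate distance d=40): x=523/45 (≈11.6222) theta=169/450 (≈0.3756)
After 4 (thin lens f=41): x=523/45 (≈11.6222) theta=1699/18450 (≈0.0921)
After 5 (propagate distance d=18): x=122506/9225 (≈13.2798) theta=1699/18450 (≈0.0921)
After 6 (curved mirror R=21): x=122506/9225 (≈13.2798) theta=-90869/77490 (≈-1.1727)
After 7 (propagate distance d=38 (to screen)): x=-6059929/193725 (≈-31.2811) theta=-90869/77490 (≈-1.1727)
Rounded to 4 decimal places: x = -31.2811

Answer: -31.2811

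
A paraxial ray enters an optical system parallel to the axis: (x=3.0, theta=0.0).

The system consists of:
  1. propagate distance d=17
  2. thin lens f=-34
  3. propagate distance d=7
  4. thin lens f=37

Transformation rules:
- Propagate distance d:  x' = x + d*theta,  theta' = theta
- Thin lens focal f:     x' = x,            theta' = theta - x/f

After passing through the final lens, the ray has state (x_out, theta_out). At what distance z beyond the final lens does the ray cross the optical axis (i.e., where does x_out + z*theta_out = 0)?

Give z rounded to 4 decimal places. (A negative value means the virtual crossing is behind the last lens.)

Answer: 379.2500

Derivation:
Initial: x=3.0000 theta=0.0000
After 1 (propagate distance d=17): x=3.0000 theta=0.0000
After 2 (thin lens f=-34): x=3.0000 theta=3/34 (≈0.0882)
After 3 (propagate distance d=7): x=123/34 (≈3.6176) theta=3/34 (≈0.0882)
After 4 (thin lens f=37): x=123/34 (≈3.6176) theta=-6/629 (≈-0.0095)
z_focus = -x_out/theta_out = -(123/34)/(-6/629) = 379.2500
Rounded to 4 decimal places: z = 379.2500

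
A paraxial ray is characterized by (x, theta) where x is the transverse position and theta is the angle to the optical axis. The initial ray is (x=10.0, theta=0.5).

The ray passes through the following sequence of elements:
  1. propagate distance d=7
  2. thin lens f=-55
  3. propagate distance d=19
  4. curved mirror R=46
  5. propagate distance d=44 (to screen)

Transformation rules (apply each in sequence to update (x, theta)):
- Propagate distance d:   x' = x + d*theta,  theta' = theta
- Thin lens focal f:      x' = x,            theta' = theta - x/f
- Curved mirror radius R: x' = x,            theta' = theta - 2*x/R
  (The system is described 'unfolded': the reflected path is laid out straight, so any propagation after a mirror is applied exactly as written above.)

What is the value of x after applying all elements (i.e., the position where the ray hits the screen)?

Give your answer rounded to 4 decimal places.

Initial: x=10.0000 theta=0.5000
After 1 (propagate distance d=7): x=13.5000 theta=0.5000
After 2 (thin lens f=-55): x=13.5000 theta=41/55 (≈0.7455)
After 3 (propagate distance d=19): x=3043/110 (≈27.6636) theta=41/55 (≈0.7455)
After 4 (curved mirror R=46): x=3043/110 (≈27.6636) theta=-1157/2530 (≈-0.4573)
After 5 (propagate distance d=44 (to screen)): x=19081/2530 (≈7.5419) theta=-1157/2530 (≈-0.4573)
Rounded to 4 decimal places: x = 7.5419

Answer: 7.5419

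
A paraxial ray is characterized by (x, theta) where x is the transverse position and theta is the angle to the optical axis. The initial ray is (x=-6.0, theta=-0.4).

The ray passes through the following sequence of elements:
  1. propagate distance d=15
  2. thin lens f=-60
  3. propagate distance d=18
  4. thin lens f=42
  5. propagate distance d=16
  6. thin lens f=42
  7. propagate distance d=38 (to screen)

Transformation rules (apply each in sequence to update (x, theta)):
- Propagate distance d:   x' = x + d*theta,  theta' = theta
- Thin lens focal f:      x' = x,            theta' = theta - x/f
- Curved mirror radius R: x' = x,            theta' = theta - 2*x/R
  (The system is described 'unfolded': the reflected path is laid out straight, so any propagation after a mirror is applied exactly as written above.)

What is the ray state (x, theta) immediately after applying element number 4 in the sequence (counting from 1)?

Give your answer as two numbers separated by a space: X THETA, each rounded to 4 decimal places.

Initial: x=-6.0000 theta=-0.4000
After 1 (propagate distance d=15): x=-12.0000 theta=-0.4000
After 2 (thin lens f=-60): x=-12.0000 theta=-0.6000
After 3 (propagate distance d=18): x=-22.8000 theta=-0.6000
After 4 (thin lens f=42): x=-22.8000 theta=-2/35 (≈-0.0571)
Rounded to 4 decimal places: x = -22.8000, theta = -0.0571

Answer: -22.8000 -0.0571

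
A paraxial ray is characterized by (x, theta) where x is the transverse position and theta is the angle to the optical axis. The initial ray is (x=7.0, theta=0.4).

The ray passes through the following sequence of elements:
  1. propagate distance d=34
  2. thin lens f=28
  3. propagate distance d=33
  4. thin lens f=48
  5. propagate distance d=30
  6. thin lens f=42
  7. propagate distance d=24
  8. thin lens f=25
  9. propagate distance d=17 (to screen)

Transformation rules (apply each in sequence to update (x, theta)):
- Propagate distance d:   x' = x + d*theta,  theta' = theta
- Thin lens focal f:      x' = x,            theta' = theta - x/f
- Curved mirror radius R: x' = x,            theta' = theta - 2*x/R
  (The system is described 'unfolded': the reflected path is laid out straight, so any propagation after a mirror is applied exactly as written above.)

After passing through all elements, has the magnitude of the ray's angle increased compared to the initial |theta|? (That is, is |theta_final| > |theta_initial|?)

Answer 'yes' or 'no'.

Answer: no

Derivation:
Initial: x=7.0000 theta=0.4000
After 1 (propagate distance d=34): x=20.6000 theta=0.4000
After 2 (thin lens f=28): x=20.6000 theta=-47/140 (≈-0.3357)
After 3 (propagate distance d=33): x=1333/140 (≈9.5214) theta=-47/140 (≈-0.3357)
After 4 (thin lens f=48): x=1333/140 (≈9.5214) theta=-3589/6720 (≈-0.5341)
After 5 (propagate distance d=30): x=-7281/1120 (≈-6.5009) theta=-3589/6720 (≈-0.5341)
After 6 (thin lens f=42): x=-7281/1120 (≈-6.5009) theta=-8921/23520 (≈-0.3793)
After 7 (propagate distance d=24): x=-24467/1568 (≈-15.6040) theta=-8921/23520 (≈-0.3793)
After 8 (thin lens f=25): x=-24467/1568 (≈-15.6040) theta=7199/29400 (≈0.2449)
After 9 (propagate distance d=17 (to screen)): x=-1345493/117600 (≈-11.4413) theta=7199/29400 (≈0.2449)
|theta_initial|=0.4000 |theta_final|=7199/29400 (≈0.2449) -> not increased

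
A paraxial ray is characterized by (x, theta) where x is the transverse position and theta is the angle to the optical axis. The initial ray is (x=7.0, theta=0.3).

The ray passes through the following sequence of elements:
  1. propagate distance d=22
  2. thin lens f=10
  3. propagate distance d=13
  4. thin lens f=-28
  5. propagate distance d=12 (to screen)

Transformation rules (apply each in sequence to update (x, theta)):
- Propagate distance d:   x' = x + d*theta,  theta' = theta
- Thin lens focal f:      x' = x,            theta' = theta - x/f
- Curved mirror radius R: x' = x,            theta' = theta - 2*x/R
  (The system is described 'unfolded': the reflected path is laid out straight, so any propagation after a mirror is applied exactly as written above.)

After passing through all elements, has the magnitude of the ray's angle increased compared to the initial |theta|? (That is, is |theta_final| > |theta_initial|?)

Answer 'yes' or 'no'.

Initial: x=7.0000 theta=0.3000
After 1 (propagate distance d=22): x=13.6000 theta=0.3000
After 2 (thin lens f=10): x=13.6000 theta=-1.0600
After 3 (propagate distance d=13): x=-0.1800 theta=-1.0600
After 4 (thin lens f=-28): x=-0.1800 theta=-1493/1400 (≈-1.0664)
After 5 (propagate distance d=12 (to screen)): x=-2271/175 (≈-12.9771) theta=-1493/1400 (≈-1.0664)
|theta_initial|=0.3000 |theta_final|=1493/1400 (≈1.0664) -> increased

Answer: yes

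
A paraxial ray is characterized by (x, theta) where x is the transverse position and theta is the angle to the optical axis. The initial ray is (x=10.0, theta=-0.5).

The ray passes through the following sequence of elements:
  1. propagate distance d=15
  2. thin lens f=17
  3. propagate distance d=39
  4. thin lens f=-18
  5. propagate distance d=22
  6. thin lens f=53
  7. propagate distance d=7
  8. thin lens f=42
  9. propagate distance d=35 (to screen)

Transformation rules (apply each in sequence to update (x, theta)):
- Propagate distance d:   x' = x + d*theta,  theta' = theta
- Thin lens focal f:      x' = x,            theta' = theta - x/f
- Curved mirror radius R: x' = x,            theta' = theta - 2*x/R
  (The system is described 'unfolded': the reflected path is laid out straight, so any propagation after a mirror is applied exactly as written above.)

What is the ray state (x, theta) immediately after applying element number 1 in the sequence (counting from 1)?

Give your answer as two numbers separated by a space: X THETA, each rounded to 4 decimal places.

Initial: x=10.0000 theta=-0.5000
After 1 (propagate distance d=15): x=2.5000 theta=-0.5000
Rounded to 4 decimal places: x = 2.5000, theta = -0.5000

Answer: 2.5000 -0.5000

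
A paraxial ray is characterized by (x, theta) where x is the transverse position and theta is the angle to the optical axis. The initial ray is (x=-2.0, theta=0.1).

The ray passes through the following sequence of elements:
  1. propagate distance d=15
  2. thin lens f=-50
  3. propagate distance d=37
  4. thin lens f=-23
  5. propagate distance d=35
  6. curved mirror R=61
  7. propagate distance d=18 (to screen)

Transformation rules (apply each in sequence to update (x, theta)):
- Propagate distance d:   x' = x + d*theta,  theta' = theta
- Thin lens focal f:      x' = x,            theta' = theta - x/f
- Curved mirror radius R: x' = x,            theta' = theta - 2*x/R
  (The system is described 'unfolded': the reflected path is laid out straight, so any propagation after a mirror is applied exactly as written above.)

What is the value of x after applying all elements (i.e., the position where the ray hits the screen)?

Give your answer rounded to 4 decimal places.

Initial: x=-2.0000 theta=0.1000
After 1 (propagate distance d=15): x=-0.5000 theta=0.1000
After 2 (thin lens f=-50): x=-0.5000 theta=0.0900
After 3 (propagate distance d=37): x=2.8300 theta=0.0900
After 4 (thin lens f=-23): x=2.8300 theta=49/230 (≈0.2130)
After 5 (propagate distance d=35): x=23659/2300 (≈10.2865) theta=49/230 (≈0.2130)
After 6 (curved mirror R=61): x=23659/2300 (≈10.2865) theta=-4357/35075 (≈-0.1242)
After 7 (propagate distance d=18 (to screen)): x=225899/28060 (≈8.0506) theta=-4357/35075 (≈-0.1242)
Rounded to 4 decimal places: x = 8.0506

Answer: 8.0506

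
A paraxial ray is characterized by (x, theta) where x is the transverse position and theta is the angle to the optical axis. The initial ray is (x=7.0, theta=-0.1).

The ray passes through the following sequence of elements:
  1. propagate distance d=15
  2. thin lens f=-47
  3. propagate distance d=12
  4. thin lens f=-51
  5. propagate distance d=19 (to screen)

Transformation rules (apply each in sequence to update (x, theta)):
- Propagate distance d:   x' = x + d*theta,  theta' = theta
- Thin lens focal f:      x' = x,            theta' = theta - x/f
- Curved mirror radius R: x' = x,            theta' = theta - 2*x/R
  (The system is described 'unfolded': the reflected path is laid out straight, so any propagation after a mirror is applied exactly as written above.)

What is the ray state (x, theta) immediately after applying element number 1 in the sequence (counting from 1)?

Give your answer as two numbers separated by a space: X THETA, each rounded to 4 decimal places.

Answer: 5.5000 -0.1000

Derivation:
Initial: x=7.0000 theta=-0.1000
After 1 (propagate distance d=15): x=5.5000 theta=-0.1000
Rounded to 4 decimal places: x = 5.5000, theta = -0.1000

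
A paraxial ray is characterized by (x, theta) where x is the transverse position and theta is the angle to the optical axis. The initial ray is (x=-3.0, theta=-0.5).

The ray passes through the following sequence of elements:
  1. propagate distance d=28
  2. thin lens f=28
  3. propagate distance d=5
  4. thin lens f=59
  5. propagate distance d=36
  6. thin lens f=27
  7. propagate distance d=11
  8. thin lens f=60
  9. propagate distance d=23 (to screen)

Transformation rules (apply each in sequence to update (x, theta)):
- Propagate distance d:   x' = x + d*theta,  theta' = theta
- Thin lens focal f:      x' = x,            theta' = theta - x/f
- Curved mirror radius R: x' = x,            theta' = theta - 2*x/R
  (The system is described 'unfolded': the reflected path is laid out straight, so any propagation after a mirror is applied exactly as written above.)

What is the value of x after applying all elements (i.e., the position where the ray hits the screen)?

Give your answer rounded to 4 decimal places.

Initial: x=-3.0000 theta=-0.5000
After 1 (propagate distance d=28): x=-17.0000 theta=-0.5000
After 2 (thin lens f=28): x=-17.0000 theta=3/28 (≈0.1071)
After 3 (propagate distance d=5): x=-461/28 (≈-16.4643) theta=3/28 (≈0.1071)
After 4 (thin lens f=59): x=-461/28 (≈-16.4643) theta=319/826 (≈0.3862)
After 5 (propagate distance d=36): x=-4231/1652 (≈-2.5611) theta=319/826 (≈0.3862)
After 6 (thin lens f=27): x=-4231/1652 (≈-2.5611) theta=21457/44604 (≈0.4811)
After 7 (propagate distance d=11): x=60895/22302 (≈2.7305) theta=21457/44604 (≈0.4811)
After 8 (thin lens f=60): x=60895/22302 (≈2.7305) theta=116563/267624 (≈0.4355)
After 9 (propagate distance d=23 (to screen)): x=3411689/267624 (≈12.7481) theta=116563/267624 (≈0.4355)
Rounded to 4 decimal places: x = 12.7481

Answer: 12.7481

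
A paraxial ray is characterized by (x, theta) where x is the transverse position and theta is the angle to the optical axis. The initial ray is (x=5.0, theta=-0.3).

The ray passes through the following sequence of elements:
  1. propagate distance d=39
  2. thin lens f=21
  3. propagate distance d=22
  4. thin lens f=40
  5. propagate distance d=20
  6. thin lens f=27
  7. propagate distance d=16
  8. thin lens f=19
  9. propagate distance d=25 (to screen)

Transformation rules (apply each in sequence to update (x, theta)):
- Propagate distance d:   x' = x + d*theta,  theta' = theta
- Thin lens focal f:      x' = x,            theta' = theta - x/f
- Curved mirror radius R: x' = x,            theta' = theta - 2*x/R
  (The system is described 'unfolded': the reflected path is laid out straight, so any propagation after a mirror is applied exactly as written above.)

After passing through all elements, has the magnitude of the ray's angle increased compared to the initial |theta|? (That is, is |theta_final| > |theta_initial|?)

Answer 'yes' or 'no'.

Initial: x=5.0000 theta=-0.3000
After 1 (propagate distance d=39): x=-6.7000 theta=-0.3000
After 2 (thin lens f=21): x=-6.7000 theta=2/105 (≈0.0190)
After 3 (propagate distance d=22): x=-1319/210 (≈-6.2810) theta=2/105 (≈0.0190)
After 4 (thin lens f=40): x=-1319/210 (≈-6.2810) theta=493/2800 (≈0.1761)
After 5 (propagate distance d=20): x=-1159/420 (≈-2.7595) theta=493/2800 (≈0.1761)
After 6 (thin lens f=27): x=-1159/420 (≈-2.7595) theta=63113/226800 (≈0.2783)
After 7 (propagate distance d=16): x=95987/56700 (≈1.6929) theta=63113/226800 (≈0.2783)
After 8 (thin lens f=19): x=95987/56700 (≈1.6929) theta=38819/205200 (≈0.1892)
After 9 (propagate distance d=25 (to screen)): x=27674987/4309200 (≈6.4223) theta=38819/205200 (≈0.1892)
|theta_initial|=0.3000 |theta_final|=38819/205200 (≈0.1892) -> not increased

Answer: no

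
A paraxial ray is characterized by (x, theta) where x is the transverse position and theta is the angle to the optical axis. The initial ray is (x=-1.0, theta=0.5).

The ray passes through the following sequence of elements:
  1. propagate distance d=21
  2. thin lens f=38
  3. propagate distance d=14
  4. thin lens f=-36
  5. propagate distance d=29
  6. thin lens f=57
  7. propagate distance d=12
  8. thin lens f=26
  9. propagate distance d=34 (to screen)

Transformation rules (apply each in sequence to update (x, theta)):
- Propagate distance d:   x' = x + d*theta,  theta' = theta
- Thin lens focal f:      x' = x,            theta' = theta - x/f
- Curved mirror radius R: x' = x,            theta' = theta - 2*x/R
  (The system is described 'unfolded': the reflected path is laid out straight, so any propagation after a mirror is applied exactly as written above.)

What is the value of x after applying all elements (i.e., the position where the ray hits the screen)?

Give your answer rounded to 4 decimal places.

Initial: x=-1.0000 theta=0.5000
After 1 (propagate distance d=21): x=9.5000 theta=0.5000
After 2 (thin lens f=38): x=9.5000 theta=0.2500
After 3 (propagate distance d=14): x=13.0000 theta=0.2500
After 4 (thin lens f=-36): x=13.0000 theta=11/18 (≈0.6111)
After 5 (propagate distance d=29): x=553/18 (≈30.7222) theta=11/18 (≈0.6111)
After 6 (thin lens f=57): x=553/18 (≈30.7222) theta=37/513 (≈0.0721)
After 7 (propagate distance d=12): x=3601/114 (≈31.5877) theta=37/513 (≈0.0721)
After 8 (thin lens f=26): x=3601/114 (≈31.5877) theta=-2345/2052 (≈-1.1428)
After 9 (propagate distance d=34 (to screen)): x=-3728/513 (≈-7.2671) theta=-2345/2052 (≈-1.1428)
Rounded to 4 decimal places: x = -7.2671

Answer: -7.2671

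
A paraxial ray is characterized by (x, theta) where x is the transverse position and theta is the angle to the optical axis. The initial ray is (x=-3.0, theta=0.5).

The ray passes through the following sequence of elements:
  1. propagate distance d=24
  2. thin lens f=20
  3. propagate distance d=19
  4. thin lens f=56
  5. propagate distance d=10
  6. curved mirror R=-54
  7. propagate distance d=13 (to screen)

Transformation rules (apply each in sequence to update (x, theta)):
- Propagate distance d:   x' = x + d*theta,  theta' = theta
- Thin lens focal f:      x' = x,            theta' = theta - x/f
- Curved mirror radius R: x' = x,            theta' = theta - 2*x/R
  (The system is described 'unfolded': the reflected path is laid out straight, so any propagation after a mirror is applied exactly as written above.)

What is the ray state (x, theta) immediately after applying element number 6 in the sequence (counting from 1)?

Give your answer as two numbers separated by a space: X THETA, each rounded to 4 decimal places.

Answer: 8.6732 0.1936

Derivation:
Initial: x=-3.0000 theta=0.5000
After 1 (propagate distance d=24): x=9.0000 theta=0.5000
After 2 (thin lens f=20): x=9.0000 theta=0.0500
After 3 (propagate distance d=19): x=9.9500 theta=0.0500
After 4 (thin lens f=56): x=9.9500 theta=-143/1120 (≈-0.1277)
After 5 (propagate distance d=10): x=4857/560 (≈8.6732) theta=-143/1120 (≈-0.1277)
After 6 (curved mirror R=-54): x=4857/560 (≈8.6732) theta=1951/10080 (≈0.1936)
Rounded to 4 decimal places: x = 8.6732, theta = 0.1936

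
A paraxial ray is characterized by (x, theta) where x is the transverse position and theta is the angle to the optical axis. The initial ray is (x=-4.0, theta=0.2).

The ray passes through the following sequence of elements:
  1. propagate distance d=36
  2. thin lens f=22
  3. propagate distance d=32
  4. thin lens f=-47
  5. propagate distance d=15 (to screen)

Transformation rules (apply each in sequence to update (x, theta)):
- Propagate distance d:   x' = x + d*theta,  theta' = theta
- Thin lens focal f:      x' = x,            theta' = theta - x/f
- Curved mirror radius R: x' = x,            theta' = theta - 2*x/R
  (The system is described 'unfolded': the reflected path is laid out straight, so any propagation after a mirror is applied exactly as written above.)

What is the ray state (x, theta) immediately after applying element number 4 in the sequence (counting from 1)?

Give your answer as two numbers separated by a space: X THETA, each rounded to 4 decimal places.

Answer: 4.9455 0.1598

Derivation:
Initial: x=-4.0000 theta=0.2000
After 1 (propagate distance d=36): x=3.2000 theta=0.2000
After 2 (thin lens f=22): x=3.2000 theta=3/55 (≈0.0545)
After 3 (propagate distance d=32): x=272/55 (≈4.9455) theta=3/55 (≈0.0545)
After 4 (thin lens f=-47): x=272/55 (≈4.9455) theta=413/2585 (≈0.1598)
Rounded to 4 decimal places: x = 4.9455, theta = 0.1598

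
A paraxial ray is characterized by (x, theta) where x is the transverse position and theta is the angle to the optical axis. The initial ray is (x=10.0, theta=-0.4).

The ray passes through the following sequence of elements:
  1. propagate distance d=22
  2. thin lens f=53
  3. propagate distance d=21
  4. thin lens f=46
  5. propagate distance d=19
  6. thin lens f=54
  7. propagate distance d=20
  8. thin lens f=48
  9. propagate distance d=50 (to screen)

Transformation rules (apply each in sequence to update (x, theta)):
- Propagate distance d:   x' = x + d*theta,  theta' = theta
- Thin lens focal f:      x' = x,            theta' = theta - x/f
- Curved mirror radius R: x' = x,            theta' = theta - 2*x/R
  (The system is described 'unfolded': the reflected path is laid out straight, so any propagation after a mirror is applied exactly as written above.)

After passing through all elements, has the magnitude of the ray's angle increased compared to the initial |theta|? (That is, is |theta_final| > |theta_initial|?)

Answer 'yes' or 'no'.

Answer: no

Derivation:
Initial: x=10.0000 theta=-0.4000
After 1 (propagate distance d=22): x=1.2000 theta=-0.4000
After 2 (thin lens f=53): x=1.2000 theta=-112/265 (≈-0.4226)
After 3 (propagate distance d=21): x=-2034/265 (≈-7.6755) theta=-112/265 (≈-0.4226)
After 4 (thin lens f=46): x=-2034/265 (≈-7.6755) theta=-1559/6095 (≈-0.2558)
After 5 (propagate distance d=19): x=-76403/6095 (≈-12.5354) theta=-1559/6095 (≈-0.2558)
After 6 (thin lens f=54): x=-76403/6095 (≈-12.5354) theta=-7783/329130 (≈-0.0236)
After 7 (propagate distance d=20): x=-2140711/164565 (≈-13.0083) theta=-7783/329130 (≈-0.0236)
After 8 (thin lens f=48): x=-2140711/164565 (≈-13.0083) theta=84953/343440 (≈0.2474)
After 9 (propagate distance d=50 (to screen)): x=-2529089/3949560 (≈-0.6403) theta=84953/343440 (≈0.2474)
|theta_initial|=0.4000 |theta_final|=84953/343440 (≈0.2474) -> not increased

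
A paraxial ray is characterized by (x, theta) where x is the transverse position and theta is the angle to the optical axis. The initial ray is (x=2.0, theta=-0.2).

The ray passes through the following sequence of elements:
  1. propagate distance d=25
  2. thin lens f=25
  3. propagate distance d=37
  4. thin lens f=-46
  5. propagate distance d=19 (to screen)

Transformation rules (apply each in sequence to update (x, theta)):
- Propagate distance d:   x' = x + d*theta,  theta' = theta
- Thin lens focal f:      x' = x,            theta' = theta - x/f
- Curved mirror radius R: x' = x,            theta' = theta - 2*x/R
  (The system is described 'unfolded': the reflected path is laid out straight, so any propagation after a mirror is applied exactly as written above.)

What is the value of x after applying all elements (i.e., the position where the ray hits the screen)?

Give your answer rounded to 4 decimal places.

Answer: -9.9417

Derivation:
Initial: x=2.0000 theta=-0.2000
After 1 (propagate distance d=25): x=-3.0000 theta=-0.2000
After 2 (thin lens f=25): x=-3.0000 theta=-0.0800
After 3 (propagate distance d=37): x=-5.9600 theta=-0.0800
After 4 (thin lens f=-46): x=-5.9600 theta=-241/1150 (≈-0.2096)
After 5 (propagate distance d=19 (to screen)): x=-11433/1150 (≈-9.9417) theta=-241/1150 (≈-0.2096)
Rounded to 4 decimal places: x = -9.9417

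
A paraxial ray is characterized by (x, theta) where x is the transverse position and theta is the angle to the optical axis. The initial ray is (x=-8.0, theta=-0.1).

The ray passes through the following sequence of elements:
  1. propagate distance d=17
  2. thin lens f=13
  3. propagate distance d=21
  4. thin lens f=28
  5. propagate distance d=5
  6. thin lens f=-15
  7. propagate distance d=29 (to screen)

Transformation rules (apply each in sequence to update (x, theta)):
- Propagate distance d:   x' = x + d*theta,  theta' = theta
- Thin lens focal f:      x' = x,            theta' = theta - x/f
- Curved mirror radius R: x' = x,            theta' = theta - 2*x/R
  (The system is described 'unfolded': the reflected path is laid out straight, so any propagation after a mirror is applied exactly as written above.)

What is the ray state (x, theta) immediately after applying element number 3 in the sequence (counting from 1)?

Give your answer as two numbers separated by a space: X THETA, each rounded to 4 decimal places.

Initial: x=-8.0000 theta=-0.1000
After 1 (propagate distance d=17): x=-9.7000 theta=-0.1000
After 2 (thin lens f=13): x=-9.7000 theta=42/65 (≈0.6462)
After 3 (propagate distance d=21): x=503/130 (≈3.8692) theta=42/65 (≈0.6462)
Rounded to 4 decimal places: x = 3.8692, theta = 0.6462

Answer: 3.8692 0.6462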